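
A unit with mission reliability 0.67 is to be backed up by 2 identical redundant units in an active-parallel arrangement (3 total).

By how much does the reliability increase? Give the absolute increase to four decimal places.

R_before = 0.67
R_after = 1 − (1 − 0.67)^3 = 0.9641
ΔR = 0.9641 − 0.67 = 0.2941

0.2941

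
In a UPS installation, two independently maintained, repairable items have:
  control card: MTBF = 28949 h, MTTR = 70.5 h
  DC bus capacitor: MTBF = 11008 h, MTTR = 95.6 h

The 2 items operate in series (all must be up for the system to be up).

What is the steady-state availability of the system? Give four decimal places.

0.9890

A(control card) = MTBF/(MTBF+MTTR) = 28949/(28949+70.5) = 0.997571
A(DC bus capacitor) = MTBF/(MTBF+MTTR) = 11008/(11008+95.6) = 0.991390
Series availability: 0.997571 × 0.991390 = 0.9890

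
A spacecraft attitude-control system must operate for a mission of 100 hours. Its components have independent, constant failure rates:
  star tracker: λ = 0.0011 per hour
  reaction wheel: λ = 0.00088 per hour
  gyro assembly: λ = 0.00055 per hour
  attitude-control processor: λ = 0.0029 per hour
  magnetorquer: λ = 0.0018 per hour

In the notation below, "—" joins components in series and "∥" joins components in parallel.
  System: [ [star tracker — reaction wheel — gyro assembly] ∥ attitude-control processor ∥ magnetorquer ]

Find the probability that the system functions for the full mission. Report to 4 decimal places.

R(star tracker) = exp(−0.0011 × 100) = 0.895834
R(reaction wheel) = exp(−0.00088 × 100) = 0.915761
R(gyro assembly) = exp(−0.00055 × 100) = 0.946485
R(attitude-control processor) = exp(−0.0029 × 100) = 0.748264
R(magnetorquer) = exp(−0.0018 × 100) = 0.835270
Series (star tracker, reaction wheel, and gyro assembly): 0.895834 × 0.915761 × 0.946485 = 0.776468
Parallel ([0.776468], attitude-control processor, and magnetorquer): 1 − (1 − 0.776468)(1 − 0.748264)(1 − 0.835270) = 0.9907

0.9907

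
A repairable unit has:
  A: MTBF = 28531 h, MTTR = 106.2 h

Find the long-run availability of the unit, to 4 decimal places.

A(A) = MTBF/(MTBF+MTTR) = 28531/(28531+106.2) = 0.9963

0.9963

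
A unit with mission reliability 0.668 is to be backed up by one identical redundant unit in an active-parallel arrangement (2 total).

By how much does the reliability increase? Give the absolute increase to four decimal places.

R_before = 0.668
R_after = 1 − (1 − 0.668)^2 = 0.8898
ΔR = 0.8898 − 0.668 = 0.2218

0.2218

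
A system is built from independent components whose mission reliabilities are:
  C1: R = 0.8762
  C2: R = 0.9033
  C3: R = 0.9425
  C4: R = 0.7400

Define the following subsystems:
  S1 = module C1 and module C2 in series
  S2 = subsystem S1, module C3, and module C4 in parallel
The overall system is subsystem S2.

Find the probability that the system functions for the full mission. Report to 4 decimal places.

0.9969

Series (C1 and C2): 0.876200 × 0.903300 = 0.791471
Parallel ([0.791471], C3, and C4): 1 − (1 − 0.791471)(1 − 0.942500)(1 − 0.740000) = 0.9969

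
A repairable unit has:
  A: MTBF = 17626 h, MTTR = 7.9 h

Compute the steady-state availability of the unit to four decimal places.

A(A) = MTBF/(MTBF+MTTR) = 17626/(17626+7.9) = 0.9996

0.9996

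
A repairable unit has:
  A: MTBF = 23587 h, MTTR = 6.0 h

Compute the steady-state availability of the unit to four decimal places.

A(A) = MTBF/(MTBF+MTTR) = 23587/(23587+6.0) = 0.9997

0.9997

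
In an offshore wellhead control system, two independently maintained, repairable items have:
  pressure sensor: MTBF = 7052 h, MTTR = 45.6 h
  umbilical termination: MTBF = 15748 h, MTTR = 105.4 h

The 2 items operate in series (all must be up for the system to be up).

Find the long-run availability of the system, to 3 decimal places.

A(pressure sensor) = MTBF/(MTBF+MTTR) = 7052/(7052+45.6) = 0.993575
A(umbilical termination) = MTBF/(MTBF+MTTR) = 15748/(15748+105.4) = 0.993352
Series availability: 0.993575 × 0.993352 = 0.987

0.987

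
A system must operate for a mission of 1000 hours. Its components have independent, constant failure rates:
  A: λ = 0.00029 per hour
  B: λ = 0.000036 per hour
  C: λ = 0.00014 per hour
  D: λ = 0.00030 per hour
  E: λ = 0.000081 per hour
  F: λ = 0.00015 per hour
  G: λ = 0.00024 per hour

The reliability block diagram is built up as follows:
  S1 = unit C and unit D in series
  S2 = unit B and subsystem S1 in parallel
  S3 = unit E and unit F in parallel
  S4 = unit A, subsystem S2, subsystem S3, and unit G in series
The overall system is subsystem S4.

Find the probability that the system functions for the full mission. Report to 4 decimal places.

R(A) = exp(−0.00029 × 1000) = 0.748264
R(B) = exp(−0.000036 × 1000) = 0.964640
R(C) = exp(−0.00014 × 1000) = 0.869358
R(D) = exp(−0.00030 × 1000) = 0.740818
R(E) = exp(−0.000081 × 1000) = 0.922194
R(F) = exp(−0.00015 × 1000) = 0.860708
R(G) = exp(−0.00024 × 1000) = 0.786628
Series (C and D): 0.869358 × 0.740818 = 0.644036
Parallel (B and [0.644036]): 1 − (1 − 0.964640)(1 − 0.644036) = 0.987413
Parallel (E and F): 1 − (1 − 0.922194)(1 − 0.860708) = 0.989162
Series (A, [0.987413], [0.989162], and G): 0.748264 × 0.987413 × 0.989162 × 0.786628 = 0.5749

0.5749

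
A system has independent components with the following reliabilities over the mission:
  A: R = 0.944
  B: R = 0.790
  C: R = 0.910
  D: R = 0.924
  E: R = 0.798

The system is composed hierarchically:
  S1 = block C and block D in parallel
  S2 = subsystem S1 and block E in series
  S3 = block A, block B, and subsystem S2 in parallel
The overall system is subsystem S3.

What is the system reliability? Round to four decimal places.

0.9976

Parallel (C and D): 1 − (1 − 0.910000)(1 − 0.924000) = 0.993160
Series ([0.993160] and E): 0.993160 × 0.798000 = 0.792542
Parallel (A, B, and [0.792542]): 1 − (1 − 0.944000)(1 − 0.790000)(1 − 0.792542) = 0.9976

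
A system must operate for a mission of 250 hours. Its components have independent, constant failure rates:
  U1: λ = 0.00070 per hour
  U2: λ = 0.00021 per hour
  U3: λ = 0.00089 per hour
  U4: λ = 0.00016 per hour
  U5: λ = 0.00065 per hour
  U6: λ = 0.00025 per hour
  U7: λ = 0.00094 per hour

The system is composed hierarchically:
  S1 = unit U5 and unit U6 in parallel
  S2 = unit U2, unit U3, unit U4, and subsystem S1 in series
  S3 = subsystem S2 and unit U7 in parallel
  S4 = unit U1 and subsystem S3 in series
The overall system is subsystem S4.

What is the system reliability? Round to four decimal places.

R(U1) = exp(−0.00070 × 250) = 0.839457
R(U2) = exp(−0.00021 × 250) = 0.948854
R(U3) = exp(−0.00089 × 250) = 0.800515
R(U4) = exp(−0.00016 × 250) = 0.960789
R(U5) = exp(−0.00065 × 250) = 0.850016
R(U6) = exp(−0.00025 × 250) = 0.939413
R(U7) = exp(−0.00094 × 250) = 0.790571
Parallel (U5 and U6): 1 − (1 − 0.850016)(1 − 0.939413) = 0.990913
Series (U2, U3, U4, and [0.990913]): 0.948854 × 0.800515 × 0.960789 × 0.990913 = 0.723157
Parallel ([0.723157] and U7): 1 − (1 − 0.723157)(1 − 0.790571) = 0.942021
Series (U1 and [0.942021]): 0.839457 × 0.942021 = 0.7908

0.7908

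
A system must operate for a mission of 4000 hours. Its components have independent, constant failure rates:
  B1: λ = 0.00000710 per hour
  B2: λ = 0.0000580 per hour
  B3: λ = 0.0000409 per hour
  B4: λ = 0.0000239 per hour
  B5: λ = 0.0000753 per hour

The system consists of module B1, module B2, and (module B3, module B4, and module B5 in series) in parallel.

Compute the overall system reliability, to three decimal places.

0.998

R(B1) = exp(−0.00000710 × 4000) = 0.97200
R(B2) = exp(−0.0000580 × 4000) = 0.79295
R(B3) = exp(−0.0000409 × 4000) = 0.84908
R(B4) = exp(−0.0000239 × 4000) = 0.90883
R(B5) = exp(−0.0000753 × 4000) = 0.73993
Series (B3, B4, and B5): 0.84908 × 0.90883 × 0.73993 = 0.57098
Parallel (B1, B2, and [0.57098]): 1 − (1 − 0.97200)(1 − 0.79295)(1 − 0.57098) = 0.998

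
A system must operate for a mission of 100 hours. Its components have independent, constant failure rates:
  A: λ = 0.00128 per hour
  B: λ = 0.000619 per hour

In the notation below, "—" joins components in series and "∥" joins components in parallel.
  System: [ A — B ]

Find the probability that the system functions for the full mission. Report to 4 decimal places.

0.8270

R(A) = exp(−0.00128 × 100) = 0.879853
R(B) = exp(−0.000619 × 100) = 0.939977
Series (A and B): 0.879853 × 0.939977 = 0.8270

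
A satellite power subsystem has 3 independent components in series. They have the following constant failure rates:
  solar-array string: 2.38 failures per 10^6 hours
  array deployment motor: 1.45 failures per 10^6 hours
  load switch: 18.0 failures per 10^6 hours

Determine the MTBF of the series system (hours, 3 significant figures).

45800

Series of exponential components: λ_sys = Σ λ_i
λ_sys = 0.00000238 + 0.00000145 + 0.0000180 = 2.1830e-05 /h
MTBF = 1 / λ_sys = 45800 h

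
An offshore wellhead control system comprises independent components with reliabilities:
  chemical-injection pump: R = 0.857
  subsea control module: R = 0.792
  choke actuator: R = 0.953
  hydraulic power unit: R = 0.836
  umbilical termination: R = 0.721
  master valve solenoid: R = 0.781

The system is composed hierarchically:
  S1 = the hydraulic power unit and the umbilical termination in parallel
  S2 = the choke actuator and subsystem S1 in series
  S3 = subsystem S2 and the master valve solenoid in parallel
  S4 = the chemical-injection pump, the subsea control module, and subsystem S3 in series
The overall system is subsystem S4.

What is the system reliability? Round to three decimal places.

Parallel (hydraulic power unit and umbilical termination): 1 − (1 − 0.83600)(1 − 0.72100) = 0.95424
Series (choke actuator and [0.95424]): 0.95300 × 0.95424 = 0.90939
Parallel ([0.90939] and master valve solenoid): 1 − (1 − 0.90939)(1 − 0.78100) = 0.98016
Series (chemical-injection pump, subsea control module, and [0.98016]): 0.85700 × 0.79200 × 0.98016 = 0.665

0.665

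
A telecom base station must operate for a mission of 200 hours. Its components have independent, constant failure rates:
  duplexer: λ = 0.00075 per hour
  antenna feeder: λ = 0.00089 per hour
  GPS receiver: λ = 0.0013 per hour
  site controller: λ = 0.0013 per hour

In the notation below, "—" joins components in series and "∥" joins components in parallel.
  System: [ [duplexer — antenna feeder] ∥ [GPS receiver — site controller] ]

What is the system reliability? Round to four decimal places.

R(duplexer) = exp(−0.00075 × 200) = 0.860708
R(antenna feeder) = exp(−0.00089 × 200) = 0.836942
R(GPS receiver) = exp(−0.0013 × 200) = 0.771052
R(site controller) = exp(−0.0013 × 200) = 0.771052
Series (duplexer and antenna feeder): 0.860708 × 0.836942 = 0.720363
Series (GPS receiver and site controller): 0.771052 × 0.771052 = 0.594521
Parallel ([0.720363] and [0.594521]): 1 − (1 − 0.720363)(1 − 0.594521) = 0.8866

0.8866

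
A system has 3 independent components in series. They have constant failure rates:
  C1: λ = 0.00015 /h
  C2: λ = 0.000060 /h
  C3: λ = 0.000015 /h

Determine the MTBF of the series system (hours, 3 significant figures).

Series of exponential components: λ_sys = Σ λ_i
λ_sys = 0.00015 + 0.000060 + 0.000015 = 2.2500e-04 /h
MTBF = 1 / λ_sys = 4440 h

4440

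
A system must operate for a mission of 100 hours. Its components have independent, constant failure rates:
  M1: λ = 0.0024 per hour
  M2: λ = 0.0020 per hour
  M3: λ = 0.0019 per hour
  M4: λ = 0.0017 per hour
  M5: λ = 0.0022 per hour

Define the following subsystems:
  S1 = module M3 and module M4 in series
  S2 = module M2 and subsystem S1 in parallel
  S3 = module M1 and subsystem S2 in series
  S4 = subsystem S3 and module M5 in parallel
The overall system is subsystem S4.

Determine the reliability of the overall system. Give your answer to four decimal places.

0.9493

R(M1) = exp(−0.0024 × 100) = 0.786628
R(M2) = exp(−0.0020 × 100) = 0.818731
R(M3) = exp(−0.0019 × 100) = 0.826959
R(M4) = exp(−0.0017 × 100) = 0.843665
R(M5) = exp(−0.0022 × 100) = 0.802519
Series (M3 and M4): 0.826959 × 0.843665 = 0.697676
Parallel (M2 and [0.697676]): 1 − (1 − 0.818731)(1 − 0.697676) = 0.945198
Series (M1 and [0.945198]): 0.786628 × 0.945198 = 0.743519
Parallel ([0.743519] and M5): 1 − (1 − 0.743519)(1 − 0.802519) = 0.9493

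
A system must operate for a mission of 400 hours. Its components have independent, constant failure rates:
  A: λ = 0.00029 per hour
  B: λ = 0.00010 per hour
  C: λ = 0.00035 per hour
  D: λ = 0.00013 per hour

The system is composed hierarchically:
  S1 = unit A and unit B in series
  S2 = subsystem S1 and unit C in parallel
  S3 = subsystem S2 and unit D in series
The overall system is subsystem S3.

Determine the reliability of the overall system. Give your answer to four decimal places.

R(A) = exp(−0.00029 × 400) = 0.890475
R(B) = exp(−0.00010 × 400) = 0.960789
R(C) = exp(−0.00035 × 400) = 0.869358
R(D) = exp(−0.00013 × 400) = 0.949329
Series (A and B): 0.890475 × 0.960789 = 0.855559
Parallel ([0.855559] and C): 1 − (1 − 0.855559)(1 − 0.869358) = 0.981130
Series ([0.981130] and D): 0.981130 × 0.949329 = 0.9314

0.9314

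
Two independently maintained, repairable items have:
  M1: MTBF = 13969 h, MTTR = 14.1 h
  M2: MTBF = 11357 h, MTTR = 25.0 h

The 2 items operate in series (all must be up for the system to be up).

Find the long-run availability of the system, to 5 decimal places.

A(M1) = MTBF/(MTBF+MTTR) = 13969/(13969+14.1) = 0.998992
A(M2) = MTBF/(MTBF+MTTR) = 11357/(11357+25.0) = 0.997804
Series availability: 0.998992 × 0.997804 = 0.99680

0.99680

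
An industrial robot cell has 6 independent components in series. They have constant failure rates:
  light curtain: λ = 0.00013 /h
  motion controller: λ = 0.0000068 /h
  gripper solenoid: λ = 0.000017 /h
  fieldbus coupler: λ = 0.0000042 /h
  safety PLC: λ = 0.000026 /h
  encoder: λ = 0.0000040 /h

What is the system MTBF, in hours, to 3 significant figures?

Series of exponential components: λ_sys = Σ λ_i
λ_sys = 0.00013 + 0.0000068 + 0.000017 + 0.0000042 + 0.000026 + 0.0000040 = 1.8800e-04 /h
MTBF = 1 / λ_sys = 5320 h

5320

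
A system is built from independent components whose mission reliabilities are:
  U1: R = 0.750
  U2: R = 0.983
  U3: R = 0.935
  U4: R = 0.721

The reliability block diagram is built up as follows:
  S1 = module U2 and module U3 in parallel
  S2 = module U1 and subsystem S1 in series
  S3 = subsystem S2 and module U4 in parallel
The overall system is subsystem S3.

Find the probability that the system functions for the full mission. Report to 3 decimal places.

Parallel (U2 and U3): 1 − (1 − 0.98300)(1 − 0.93500) = 0.99890
Series (U1 and [0.99890]): 0.75000 × 0.99890 = 0.74918
Parallel ([0.74918] and U4): 1 − (1 − 0.74918)(1 − 0.72100) = 0.930

0.930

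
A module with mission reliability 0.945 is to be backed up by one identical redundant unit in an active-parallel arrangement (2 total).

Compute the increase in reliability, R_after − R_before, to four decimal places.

R_before = 0.945
R_after = 1 − (1 − 0.945)^2 = 0.9970
ΔR = 0.9970 − 0.945 = 0.0520

0.0520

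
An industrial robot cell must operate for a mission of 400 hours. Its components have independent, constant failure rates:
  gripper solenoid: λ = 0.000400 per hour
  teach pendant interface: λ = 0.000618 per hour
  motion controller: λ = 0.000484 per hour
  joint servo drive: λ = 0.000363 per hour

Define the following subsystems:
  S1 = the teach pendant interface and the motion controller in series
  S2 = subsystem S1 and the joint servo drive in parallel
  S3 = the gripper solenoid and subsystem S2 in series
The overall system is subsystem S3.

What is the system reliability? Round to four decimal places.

R(gripper solenoid) = exp(−0.000400 × 400) = 0.852144
R(teach pendant interface) = exp(−0.000618 × 400) = 0.780984
R(motion controller) = exp(−0.000484 × 400) = 0.823987
R(joint servo drive) = exp(−0.000363 × 400) = 0.864849
Series (teach pendant interface and motion controller): 0.780984 × 0.823987 = 0.643521
Parallel ([0.643521] and joint servo drive): 1 − (1 − 0.643521)(1 − 0.864849) = 0.951822
Series (gripper solenoid and [0.951822]): 0.852144 × 0.951822 = 0.8111

0.8111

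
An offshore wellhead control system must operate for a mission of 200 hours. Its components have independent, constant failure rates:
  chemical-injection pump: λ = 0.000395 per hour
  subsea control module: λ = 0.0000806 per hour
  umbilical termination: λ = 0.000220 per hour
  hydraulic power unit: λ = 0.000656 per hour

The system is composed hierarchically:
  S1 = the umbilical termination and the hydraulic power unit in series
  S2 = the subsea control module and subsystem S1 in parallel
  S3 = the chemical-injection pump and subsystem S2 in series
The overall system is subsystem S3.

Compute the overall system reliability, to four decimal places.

0.9217

R(chemical-injection pump) = exp(−0.000395 × 200) = 0.924040
R(subsea control module) = exp(−0.0000806 × 200) = 0.984009
R(umbilical termination) = exp(−0.000220 × 200) = 0.956954
R(hydraulic power unit) = exp(−0.000656 × 200) = 0.877042
Series (umbilical termination and hydraulic power unit): 0.956954 × 0.877042 = 0.839289
Parallel (subsea control module and [0.839289]): 1 − (1 − 0.984009)(1 − 0.839289) = 0.997430
Series (chemical-injection pump and [0.997430]): 0.924040 × 0.997430 = 0.9217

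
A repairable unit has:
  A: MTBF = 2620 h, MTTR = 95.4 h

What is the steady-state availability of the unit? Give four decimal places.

A(A) = MTBF/(MTBF+MTTR) = 2620/(2620+95.4) = 0.9649

0.9649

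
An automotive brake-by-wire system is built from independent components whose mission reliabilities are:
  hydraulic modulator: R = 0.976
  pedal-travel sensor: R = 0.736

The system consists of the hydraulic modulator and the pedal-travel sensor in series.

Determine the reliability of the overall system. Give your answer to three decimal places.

Series (hydraulic modulator and pedal-travel sensor): 0.97600 × 0.73600 = 0.718

0.718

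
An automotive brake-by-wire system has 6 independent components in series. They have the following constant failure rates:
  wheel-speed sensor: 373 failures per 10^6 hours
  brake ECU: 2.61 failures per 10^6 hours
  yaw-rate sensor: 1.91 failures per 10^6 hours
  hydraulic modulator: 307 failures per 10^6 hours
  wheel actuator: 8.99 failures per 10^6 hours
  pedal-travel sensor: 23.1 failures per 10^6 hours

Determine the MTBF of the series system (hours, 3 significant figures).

Series of exponential components: λ_sys = Σ λ_i
λ_sys = 0.000373 + 0.00000261 + 0.00000191 + 0.000307 + 0.00000899 + 0.0000231 = 7.1661e-04 /h
MTBF = 1 / λ_sys = 1400 h

1400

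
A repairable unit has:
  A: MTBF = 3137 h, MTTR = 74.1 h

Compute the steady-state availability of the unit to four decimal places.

0.9769

A(A) = MTBF/(MTBF+MTTR) = 3137/(3137+74.1) = 0.9769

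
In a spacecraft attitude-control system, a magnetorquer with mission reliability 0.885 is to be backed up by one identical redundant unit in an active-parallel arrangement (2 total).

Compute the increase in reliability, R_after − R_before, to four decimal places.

0.1018

R_before = 0.885
R_after = 1 − (1 − 0.885)^2 = 0.9868
ΔR = 0.9868 − 0.885 = 0.1018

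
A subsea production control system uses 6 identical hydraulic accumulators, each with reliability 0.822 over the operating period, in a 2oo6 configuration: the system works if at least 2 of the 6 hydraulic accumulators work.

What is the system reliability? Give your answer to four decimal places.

0.9991

R = Σ_{i=2}^{6} C(6,i) p^i (1−p)^{6−i} with p = 0.822
C(6,2)·0.822^2·0.178^4 = 0.010175
C(6,3)·0.822^3·0.178^3 = 0.062648
C(6,4)·0.822^4·0.178^2 = 0.216979
C(6,5)·0.822^5·0.178^1 = 0.400802
C(6,6)·0.822^6·0.178^0 = 0.308483
Sum = 0.9991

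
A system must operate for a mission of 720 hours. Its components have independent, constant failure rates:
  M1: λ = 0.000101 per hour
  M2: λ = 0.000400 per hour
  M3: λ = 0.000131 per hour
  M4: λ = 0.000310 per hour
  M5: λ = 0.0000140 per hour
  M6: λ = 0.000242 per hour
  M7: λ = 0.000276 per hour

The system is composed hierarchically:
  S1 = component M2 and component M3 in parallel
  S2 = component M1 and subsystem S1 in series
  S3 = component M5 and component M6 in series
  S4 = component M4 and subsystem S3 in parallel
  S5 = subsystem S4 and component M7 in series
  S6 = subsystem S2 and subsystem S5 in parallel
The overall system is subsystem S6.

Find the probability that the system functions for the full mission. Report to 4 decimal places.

R(M1) = exp(−0.000101 × 720) = 0.929861
R(M2) = exp(−0.000400 × 720) = 0.749762
R(M3) = exp(−0.000131 × 720) = 0.909992
R(M4) = exp(−0.000310 × 720) = 0.799955
R(M5) = exp(−0.0000140 × 720) = 0.989971
R(M6) = exp(−0.000242 × 720) = 0.840095
R(M7) = exp(−0.000276 × 720) = 0.819779
Parallel (M2 and M3): 1 − (1 − 0.749762)(1 − 0.909992) = 0.977477
Series (M1 and [0.977477]): 0.929861 × 0.977477 = 0.908918
Series (M5 and M6): 0.989971 × 0.840095 = 0.831670
Parallel (M4 and [0.831670]): 1 − (1 − 0.799955)(1 − 0.831670) = 0.966326
Series ([0.966326] and M7): 0.966326 × 0.819779 = 0.792174
Parallel ([0.908918] and [0.792174]): 1 − (1 − 0.908918)(1 − 0.792174) = 0.9811

0.9811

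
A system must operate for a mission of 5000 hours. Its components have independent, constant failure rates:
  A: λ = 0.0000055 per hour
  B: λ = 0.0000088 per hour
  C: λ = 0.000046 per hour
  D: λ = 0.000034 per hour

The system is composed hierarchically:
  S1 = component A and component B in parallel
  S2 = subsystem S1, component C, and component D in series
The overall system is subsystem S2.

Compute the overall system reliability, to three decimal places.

R(A) = exp(−0.0000055 × 5000) = 0.97287
R(B) = exp(−0.0000088 × 5000) = 0.95695
R(C) = exp(−0.000046 × 5000) = 0.79453
R(D) = exp(−0.000034 × 5000) = 0.84366
Parallel (A and B): 1 − (1 − 0.97287)(1 − 0.95695) = 0.99883
Series ([0.99883], C, and D): 0.99883 × 0.79453 × 0.84366 = 0.670

0.670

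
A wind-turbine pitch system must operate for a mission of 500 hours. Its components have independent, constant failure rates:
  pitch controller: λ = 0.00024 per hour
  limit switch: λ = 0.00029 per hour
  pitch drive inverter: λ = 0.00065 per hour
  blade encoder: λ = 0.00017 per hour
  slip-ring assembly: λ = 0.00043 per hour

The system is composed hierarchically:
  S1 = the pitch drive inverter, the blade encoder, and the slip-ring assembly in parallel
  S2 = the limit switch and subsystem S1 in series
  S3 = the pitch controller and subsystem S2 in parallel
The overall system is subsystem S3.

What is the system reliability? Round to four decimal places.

R(pitch controller) = exp(−0.00024 × 500) = 0.886920
R(limit switch) = exp(−0.00029 × 500) = 0.865022
R(pitch drive inverter) = exp(−0.00065 × 500) = 0.722527
R(blade encoder) = exp(−0.00017 × 500) = 0.918512
R(slip-ring assembly) = exp(−0.00043 × 500) = 0.806541
Parallel (pitch drive inverter, blade encoder, and slip-ring assembly): 1 − (1 − 0.722527)(1 − 0.918512)(1 − 0.806541) = 0.995626
Series (limit switch and [0.995626]): 0.865022 × 0.995626 = 0.861238
Parallel (pitch controller and [0.861238]): 1 − (1 − 0.886920)(1 − 0.861238) = 0.9843

0.9843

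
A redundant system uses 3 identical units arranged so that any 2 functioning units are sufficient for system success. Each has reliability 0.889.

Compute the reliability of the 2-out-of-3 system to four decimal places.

0.9658

R = Σ_{i=2}^{3} C(3,i) p^i (1−p)^{3−i} with p = 0.889
C(3,2)·0.889^2·0.111^1 = 0.263177
C(3,3)·0.889^3·0.111^0 = 0.702595
Sum = 0.9658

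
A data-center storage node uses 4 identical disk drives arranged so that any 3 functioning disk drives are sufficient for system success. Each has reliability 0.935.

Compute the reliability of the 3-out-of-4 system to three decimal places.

0.977

R = Σ_{i=3}^{4} C(4,i) p^i (1−p)^{4−i} with p = 0.935
C(4,3)·0.935^3·0.065^1 = 0.21252
C(4,4)·0.935^4·0.065^0 = 0.76427
Sum = 0.977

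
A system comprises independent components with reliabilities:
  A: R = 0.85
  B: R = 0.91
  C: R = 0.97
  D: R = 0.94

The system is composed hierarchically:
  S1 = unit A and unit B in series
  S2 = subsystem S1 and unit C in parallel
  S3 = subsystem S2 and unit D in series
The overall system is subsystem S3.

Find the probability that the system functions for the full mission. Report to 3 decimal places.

0.934

Series (A and B): 0.85000 × 0.91000 = 0.77350
Parallel ([0.77350] and C): 1 − (1 − 0.77350)(1 − 0.97000) = 0.99321
Series ([0.99321] and D): 0.99321 × 0.94000 = 0.934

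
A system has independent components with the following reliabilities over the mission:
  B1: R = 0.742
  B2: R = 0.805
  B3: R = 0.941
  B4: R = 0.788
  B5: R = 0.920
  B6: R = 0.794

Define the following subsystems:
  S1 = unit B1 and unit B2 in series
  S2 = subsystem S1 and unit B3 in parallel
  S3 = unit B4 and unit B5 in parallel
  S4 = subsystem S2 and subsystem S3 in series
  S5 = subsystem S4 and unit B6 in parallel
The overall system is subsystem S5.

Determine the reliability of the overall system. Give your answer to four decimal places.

Series (B1 and B2): 0.742000 × 0.805000 = 0.597310
Parallel ([0.597310] and B3): 1 − (1 − 0.597310)(1 − 0.941000) = 0.976241
Parallel (B4 and B5): 1 − (1 − 0.788000)(1 − 0.920000) = 0.983040
Series ([0.976241] and [0.983040]): 0.976241 × 0.983040 = 0.959684
Parallel ([0.959684] and B6): 1 − (1 − 0.959684)(1 − 0.794000) = 0.9917

0.9917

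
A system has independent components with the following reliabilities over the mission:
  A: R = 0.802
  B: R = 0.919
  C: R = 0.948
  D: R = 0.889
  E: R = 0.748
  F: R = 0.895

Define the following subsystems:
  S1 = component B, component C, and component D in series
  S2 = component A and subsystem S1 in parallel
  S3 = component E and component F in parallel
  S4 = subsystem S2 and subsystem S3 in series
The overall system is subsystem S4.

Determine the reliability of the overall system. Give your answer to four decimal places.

Series (B, C, and D): 0.919000 × 0.948000 × 0.889000 = 0.774507
Parallel (A and [0.774507]): 1 − (1 − 0.802000)(1 − 0.774507) = 0.955352
Parallel (E and F): 1 − (1 − 0.748000)(1 − 0.895000) = 0.973540
Series ([0.955352] and [0.973540]): 0.955352 × 0.973540 = 0.9301

0.9301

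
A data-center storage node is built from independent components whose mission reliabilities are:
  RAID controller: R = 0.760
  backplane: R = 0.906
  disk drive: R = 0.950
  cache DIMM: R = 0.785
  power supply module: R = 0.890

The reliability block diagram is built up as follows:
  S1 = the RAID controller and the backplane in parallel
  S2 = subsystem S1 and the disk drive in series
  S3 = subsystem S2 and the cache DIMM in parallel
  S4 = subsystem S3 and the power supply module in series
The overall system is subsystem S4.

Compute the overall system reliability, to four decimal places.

0.8763

Parallel (RAID controller and backplane): 1 − (1 − 0.760000)(1 − 0.906000) = 0.977440
Series ([0.977440] and disk drive): 0.977440 × 0.950000 = 0.928568
Parallel ([0.928568] and cache DIMM): 1 − (1 − 0.928568)(1 − 0.785000) = 0.984642
Series ([0.984642] and power supply module): 0.984642 × 0.890000 = 0.8763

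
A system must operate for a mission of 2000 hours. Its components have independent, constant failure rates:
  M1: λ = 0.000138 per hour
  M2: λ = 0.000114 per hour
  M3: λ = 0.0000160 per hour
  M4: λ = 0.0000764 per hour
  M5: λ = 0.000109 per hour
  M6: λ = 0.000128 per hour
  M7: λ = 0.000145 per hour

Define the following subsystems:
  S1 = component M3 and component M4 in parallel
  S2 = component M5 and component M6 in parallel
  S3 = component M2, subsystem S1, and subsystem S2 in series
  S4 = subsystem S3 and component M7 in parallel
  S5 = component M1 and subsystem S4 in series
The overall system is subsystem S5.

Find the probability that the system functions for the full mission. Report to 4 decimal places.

0.7125

R(M1) = exp(−0.000138 × 2000) = 0.758813
R(M2) = exp(−0.000114 × 2000) = 0.796124
R(M3) = exp(−0.0000160 × 2000) = 0.968507
R(M4) = exp(−0.0000764 × 2000) = 0.858301
R(M5) = exp(−0.000109 × 2000) = 0.804125
R(M6) = exp(−0.000128 × 2000) = 0.774142
R(M7) = exp(−0.000145 × 2000) = 0.748264
Parallel (M3 and M4): 1 − (1 − 0.968507)(1 − 0.858301) = 0.995537
Parallel (M5 and M6): 1 − (1 − 0.804125)(1 − 0.774142) = 0.955760
Series (M2, [0.995537], and [0.955760]): 0.796124 × 0.995537 × 0.955760 = 0.757508
Parallel ([0.757508] and M7): 1 − (1 − 0.757508)(1 − 0.748264) = 0.938956
Series (M1 and [0.938956]): 0.758813 × 0.938956 = 0.7125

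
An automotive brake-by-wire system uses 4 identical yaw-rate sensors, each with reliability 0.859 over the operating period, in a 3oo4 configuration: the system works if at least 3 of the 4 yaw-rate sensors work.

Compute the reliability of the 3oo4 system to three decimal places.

R = Σ_{i=3}^{4} C(4,i) p^i (1−p)^{4−i} with p = 0.859
C(4,3)·0.859^3·0.141^1 = 0.35749
C(4,4)·0.859^4·0.141^0 = 0.54447
Sum = 0.902

0.902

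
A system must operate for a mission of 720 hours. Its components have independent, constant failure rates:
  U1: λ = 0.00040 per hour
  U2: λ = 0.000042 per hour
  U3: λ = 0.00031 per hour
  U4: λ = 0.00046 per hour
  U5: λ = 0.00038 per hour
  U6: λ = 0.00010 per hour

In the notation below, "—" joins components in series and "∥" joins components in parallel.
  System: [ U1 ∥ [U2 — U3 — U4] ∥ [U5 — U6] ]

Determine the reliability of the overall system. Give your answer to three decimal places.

R(U1) = exp(−0.00040 × 720) = 0.74976
R(U2) = exp(−0.000042 × 720) = 0.97021
R(U3) = exp(−0.00031 × 720) = 0.79995
R(U4) = exp(−0.00046 × 720) = 0.71806
R(U5) = exp(−0.00038 × 720) = 0.76064
R(U6) = exp(−0.00010 × 720) = 0.93053
Series (U2, U3, and U4): 0.97021 × 0.79995 × 0.71806 = 0.55730
Series (U5 and U6): 0.76064 × 0.93053 = 0.70780
Parallel (U1, [0.55730], and [0.70780]): 1 − (1 − 0.74976)(1 − 0.55730)(1 − 0.70780) = 0.968

0.968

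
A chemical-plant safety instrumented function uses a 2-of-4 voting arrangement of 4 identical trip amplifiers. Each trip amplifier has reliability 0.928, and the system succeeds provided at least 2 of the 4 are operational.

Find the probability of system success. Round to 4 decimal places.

0.9986

R = Σ_{i=2}^{4} C(4,i) p^i (1−p)^{4−i} with p = 0.928
C(4,2)·0.928^2·0.072^2 = 0.026786
C(4,3)·0.928^3·0.072^1 = 0.230163
C(4,4)·0.928^4·0.072^0 = 0.741638
Sum = 0.9986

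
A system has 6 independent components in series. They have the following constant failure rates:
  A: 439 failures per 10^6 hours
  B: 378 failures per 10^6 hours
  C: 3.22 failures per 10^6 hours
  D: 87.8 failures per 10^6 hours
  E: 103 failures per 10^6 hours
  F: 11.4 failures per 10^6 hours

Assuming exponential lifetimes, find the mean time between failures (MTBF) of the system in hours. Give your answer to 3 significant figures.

Series of exponential components: λ_sys = Σ λ_i
λ_sys = 0.000439 + 0.000378 + 0.00000322 + 0.0000878 + 0.000103 + 0.0000114 = 1.0224e-03 /h
MTBF = 1 / λ_sys = 978 h

978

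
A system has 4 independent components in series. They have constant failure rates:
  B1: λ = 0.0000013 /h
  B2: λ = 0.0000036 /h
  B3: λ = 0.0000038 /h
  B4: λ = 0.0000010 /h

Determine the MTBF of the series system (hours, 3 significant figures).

Series of exponential components: λ_sys = Σ λ_i
λ_sys = 0.0000013 + 0.0000036 + 0.0000038 + 0.0000010 = 9.7000e-06 /h
MTBF = 1 / λ_sys = 103000 h

103000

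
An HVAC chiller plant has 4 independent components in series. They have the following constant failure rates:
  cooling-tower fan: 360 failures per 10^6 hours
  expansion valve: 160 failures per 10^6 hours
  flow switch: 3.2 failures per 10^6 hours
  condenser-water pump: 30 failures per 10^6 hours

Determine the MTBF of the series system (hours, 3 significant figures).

Series of exponential components: λ_sys = Σ λ_i
λ_sys = 0.00036 + 0.00016 + 0.0000032 + 0.000030 = 5.5320e-04 /h
MTBF = 1 / λ_sys = 1810 h

1810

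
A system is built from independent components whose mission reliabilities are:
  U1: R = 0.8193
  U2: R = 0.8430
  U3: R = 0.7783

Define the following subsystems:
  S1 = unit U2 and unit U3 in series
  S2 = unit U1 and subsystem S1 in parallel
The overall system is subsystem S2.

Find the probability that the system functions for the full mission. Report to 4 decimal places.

0.9379

Series (U2 and U3): 0.843000 × 0.778300 = 0.656107
Parallel (U1 and [0.656107]): 1 − (1 − 0.819300)(1 − 0.656107) = 0.9379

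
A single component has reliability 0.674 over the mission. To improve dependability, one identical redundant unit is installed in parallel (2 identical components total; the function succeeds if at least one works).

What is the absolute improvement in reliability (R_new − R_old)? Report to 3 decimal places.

0.220

R_before = 0.674
R_after = 1 − (1 − 0.674)^2 = 0.894
ΔR = 0.894 − 0.674 = 0.220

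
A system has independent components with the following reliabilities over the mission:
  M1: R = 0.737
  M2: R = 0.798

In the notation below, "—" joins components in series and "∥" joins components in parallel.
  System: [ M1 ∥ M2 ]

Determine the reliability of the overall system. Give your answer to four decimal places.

0.9469

Parallel (M1 and M2): 1 − (1 − 0.737000)(1 − 0.798000) = 0.9469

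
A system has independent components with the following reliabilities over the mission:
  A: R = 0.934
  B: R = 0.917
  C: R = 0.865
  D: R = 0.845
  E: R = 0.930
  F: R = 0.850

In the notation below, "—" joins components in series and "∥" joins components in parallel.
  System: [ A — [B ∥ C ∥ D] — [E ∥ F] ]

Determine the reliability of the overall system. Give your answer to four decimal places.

Parallel (B, C, and D): 1 − (1 − 0.917000)(1 − 0.865000)(1 − 0.845000) = 0.998263
Parallel (E and F): 1 − (1 − 0.930000)(1 − 0.850000) = 0.989500
Series (A, [0.998263], and [0.989500]): 0.934000 × 0.998263 × 0.989500 = 0.9226

0.9226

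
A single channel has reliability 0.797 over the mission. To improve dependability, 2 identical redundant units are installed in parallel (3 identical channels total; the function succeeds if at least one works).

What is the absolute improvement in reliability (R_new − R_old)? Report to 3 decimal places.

R_before = 0.797
R_after = 1 − (1 − 0.797)^3 = 0.992
ΔR = 0.992 − 0.797 = 0.195

0.195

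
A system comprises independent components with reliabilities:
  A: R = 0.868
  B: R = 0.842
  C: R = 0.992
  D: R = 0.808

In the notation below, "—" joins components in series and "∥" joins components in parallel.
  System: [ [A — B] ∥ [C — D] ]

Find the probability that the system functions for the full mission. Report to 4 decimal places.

0.9466

Series (A and B): 0.868000 × 0.842000 = 0.730856
Series (C and D): 0.992000 × 0.808000 = 0.801536
Parallel ([0.730856] and [0.801536]): 1 − (1 − 0.730856)(1 − 0.801536) = 0.9466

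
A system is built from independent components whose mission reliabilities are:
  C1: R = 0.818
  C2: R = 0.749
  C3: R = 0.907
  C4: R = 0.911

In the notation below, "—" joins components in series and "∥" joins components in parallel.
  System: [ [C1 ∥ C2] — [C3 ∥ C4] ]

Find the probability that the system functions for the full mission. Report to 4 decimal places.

0.9464

Parallel (C1 and C2): 1 − (1 − 0.818000)(1 − 0.749000) = 0.954318
Parallel (C3 and C4): 1 − (1 − 0.907000)(1 − 0.911000) = 0.991723
Series ([0.954318] and [0.991723]): 0.954318 × 0.991723 = 0.9464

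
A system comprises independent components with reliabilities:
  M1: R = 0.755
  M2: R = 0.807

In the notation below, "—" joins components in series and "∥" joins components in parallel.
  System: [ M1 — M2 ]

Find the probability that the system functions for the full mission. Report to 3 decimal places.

Series (M1 and M2): 0.75500 × 0.80700 = 0.609

0.609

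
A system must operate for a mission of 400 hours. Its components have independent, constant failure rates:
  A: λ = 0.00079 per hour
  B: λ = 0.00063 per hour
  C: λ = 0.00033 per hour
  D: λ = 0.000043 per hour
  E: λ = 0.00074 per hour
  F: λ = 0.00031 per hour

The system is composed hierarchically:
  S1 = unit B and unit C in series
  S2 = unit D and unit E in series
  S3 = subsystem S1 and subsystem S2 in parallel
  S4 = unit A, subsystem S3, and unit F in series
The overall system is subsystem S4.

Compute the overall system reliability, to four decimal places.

0.5888

R(A) = exp(−0.00079 × 400) = 0.729059
R(B) = exp(−0.00063 × 400) = 0.777245
R(C) = exp(−0.00033 × 400) = 0.876341
R(D) = exp(−0.000043 × 400) = 0.982947
R(E) = exp(−0.00074 × 400) = 0.743787
R(F) = exp(−0.00031 × 400) = 0.883380
Series (B and C): 0.777245 × 0.876341 = 0.681132
Series (D and E): 0.982947 × 0.743787 = 0.731103
Parallel ([0.681132] and [0.731103]): 1 − (1 − 0.681132)(1 − 0.731103) = 0.914257
Series (A, [0.914257], and F): 0.729059 × 0.914257 × 0.883380 = 0.5888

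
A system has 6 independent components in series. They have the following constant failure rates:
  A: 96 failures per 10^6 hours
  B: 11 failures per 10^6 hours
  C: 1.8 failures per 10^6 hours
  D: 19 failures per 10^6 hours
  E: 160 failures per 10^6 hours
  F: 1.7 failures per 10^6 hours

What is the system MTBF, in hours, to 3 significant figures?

Series of exponential components: λ_sys = Σ λ_i
λ_sys = 0.000096 + 0.000011 + 0.0000018 + 0.000019 + 0.00016 + 0.0000017 = 2.8950e-04 /h
MTBF = 1 / λ_sys = 3450 h

3450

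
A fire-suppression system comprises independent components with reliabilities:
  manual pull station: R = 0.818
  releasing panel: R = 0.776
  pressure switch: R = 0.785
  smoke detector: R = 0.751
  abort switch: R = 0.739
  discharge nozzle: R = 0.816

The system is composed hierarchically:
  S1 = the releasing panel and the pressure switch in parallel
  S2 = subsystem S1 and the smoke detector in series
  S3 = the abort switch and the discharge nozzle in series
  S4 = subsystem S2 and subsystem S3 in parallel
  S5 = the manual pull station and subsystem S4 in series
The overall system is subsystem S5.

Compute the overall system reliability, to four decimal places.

0.7254

Parallel (releasing panel and pressure switch): 1 − (1 − 0.776000)(1 − 0.785000) = 0.951840
Series ([0.951840] and smoke detector): 0.951840 × 0.751000 = 0.714832
Series (abort switch and discharge nozzle): 0.739000 × 0.816000 = 0.603024
Parallel ([0.714832] and [0.603024]): 1 − (1 − 0.714832)(1 − 0.603024) = 0.886795
Series (manual pull station and [0.886795]): 0.818000 × 0.886795 = 0.7254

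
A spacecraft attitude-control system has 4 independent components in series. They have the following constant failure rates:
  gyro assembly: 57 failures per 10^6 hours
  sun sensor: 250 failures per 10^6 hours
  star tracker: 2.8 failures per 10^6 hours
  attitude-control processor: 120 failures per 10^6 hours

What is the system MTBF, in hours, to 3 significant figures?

2330

Series of exponential components: λ_sys = Σ λ_i
λ_sys = 0.000057 + 0.00025 + 0.0000028 + 0.00012 = 4.2980e-04 /h
MTBF = 1 / λ_sys = 2330 h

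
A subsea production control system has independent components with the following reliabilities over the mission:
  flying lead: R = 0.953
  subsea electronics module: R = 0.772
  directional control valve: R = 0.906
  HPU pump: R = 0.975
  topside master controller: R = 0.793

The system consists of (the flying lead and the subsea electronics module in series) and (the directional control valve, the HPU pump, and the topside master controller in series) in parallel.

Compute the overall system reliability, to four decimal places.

Series (flying lead and subsea electronics module): 0.953000 × 0.772000 = 0.735716
Series (directional control valve, HPU pump, and topside master controller): 0.906000 × 0.975000 × 0.793000 = 0.700497
Parallel ([0.735716] and [0.700497]): 1 − (1 − 0.735716)(1 − 0.700497) = 0.9208

0.9208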